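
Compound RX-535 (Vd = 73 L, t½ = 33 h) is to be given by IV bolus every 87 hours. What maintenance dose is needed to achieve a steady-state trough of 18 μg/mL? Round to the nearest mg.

6856 mg

τ/t½ = 87/33 ≈ 2.6364, so f = (1/2)^(87/33) ≈ 0.160833.
Cmin,ss = (D/Vd)·f/(1−f), so D = Cmin,ss·Vd·(1−f)/f.
D = 18 × 73 × (1−f)/f ≈ 18 × 73 × 5.21763 ≈ 6855.97 mg.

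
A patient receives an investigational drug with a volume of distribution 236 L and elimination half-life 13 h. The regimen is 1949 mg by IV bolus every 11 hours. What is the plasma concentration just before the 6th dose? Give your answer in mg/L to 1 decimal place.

9.8 mg/L

f = (1/2)^(τ/t½) = (1/2)^(11/13) ≈ 0.5563.
C₀ = D/Vd = 1949/236 ≈ 8.258 mg/L.
Before the 6th dose, 5 doses have been given. Superposition: Cmin = C₀·(f + f² + … + f^5).
≈ 8.258 × (0.5563 + 0.3095 + 0.1722 + 0.0958 + 0.0533) ≈ 8.258 × 1.1871 ≈ 9.803 mg/L.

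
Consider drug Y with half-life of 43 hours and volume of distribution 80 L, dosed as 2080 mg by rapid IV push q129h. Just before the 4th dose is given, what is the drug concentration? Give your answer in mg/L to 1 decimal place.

f = (1/2)^(τ/t½) = (1/2)^(129/43) ≈ 0.1250.
C₀ = D/Vd = 2080/80 ≈ 26.000 mg/L.
Before the 4th dose, 3 doses have been given. Superposition: Cmin = C₀·(f + f² + … + f^3).
≈ 26.000 × (0.1250 + 0.0156 + 0.0020) ≈ 26.000 × 0.1426 ≈ 3.708 mg/L.

3.7 mg/L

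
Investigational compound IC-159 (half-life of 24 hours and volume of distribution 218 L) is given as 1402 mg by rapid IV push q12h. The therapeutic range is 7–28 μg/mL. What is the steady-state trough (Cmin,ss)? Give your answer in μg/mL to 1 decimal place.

15.5 μg/mL

Over one 12-h interval, 12/24 ≈ 0.5 half-lives elapse, leaving f ≈ 0.7071 of each dose.
At steady state, accumulation factor R = 1/(1 − e^(−kτ)) ≈ 3.4141.
Single-dose peak C₀ = D/Vd = 1402/218 ≈ 6.431 μg/mL.
Steady-state peak Cmax,ss = C₀·R ≈ 6.431 × 3.4141 ≈ 21.956 μg/mL.
Steady-state trough Cmin,ss = Cmax,ss·f ≈ 21.956 × 0.7071 ≈ 15.525 μg/mL.
Trough 15.5 μg/mL vs MEC 7 μg/mL: adequate.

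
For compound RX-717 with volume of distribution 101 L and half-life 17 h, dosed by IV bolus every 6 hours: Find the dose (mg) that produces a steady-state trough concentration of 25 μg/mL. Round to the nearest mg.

τ/t½ = 6/17 ≈ 0.35294, so f = (1/2)^(6/17) ≈ 0.782986.
Cmin,ss = (D/Vd)·f/(1−f), so D = Cmin,ss·Vd·(1−f)/f.
D = 25 × 101 × (1−f)/f ≈ 25 × 101 × 0.27716 ≈ 699.83 mg.

700 mg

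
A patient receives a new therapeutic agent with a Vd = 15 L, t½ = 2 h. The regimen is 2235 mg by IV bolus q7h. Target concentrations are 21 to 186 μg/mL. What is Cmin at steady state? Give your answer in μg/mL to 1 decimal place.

k = ln2/t½ = ln2/2 ≈ 0.346574 h⁻¹; fraction remaining f = e^(−kτ) = e^(−0.346574×7) ≈ 0.0884.
At steady state, accumulation factor R = 1/(1 − e^(−kτ)) ≈ 1.0970.
Each bolus raises the concentration by D/Vd = 2235/15 ≈ 149.000 μg/mL.
Steady-state peak Cmax,ss = C₀·R ≈ 149.000 × 1.0970 ≈ 163.453 μg/mL.
Steady-state trough Cmin,ss = Cmax,ss·f ≈ 163.453 × 0.0884 ≈ 14.449 μg/mL.
Trough 14.4 μg/mL vs MEC 21 μg/mL: subtherapeutic.

14.4 μg/mL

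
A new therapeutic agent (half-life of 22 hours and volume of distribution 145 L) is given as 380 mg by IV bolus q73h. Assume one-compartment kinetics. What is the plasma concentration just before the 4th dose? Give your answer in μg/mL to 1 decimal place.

f = (1/2)^(τ/t½) = (1/2)^(73/22) ≈ 0.1003.
C₀ = D/Vd = 380/145 ≈ 2.621 μg/mL.
Before the 4th dose, 3 doses have been given. Superposition: Cmin = C₀·(f + f² + … + f^3).
≈ 2.621 × (0.1003 + 0.0101 + 0.0010) ≈ 2.621 × 0.1114 ≈ 0.292 μg/mL.

0.3 μg/mL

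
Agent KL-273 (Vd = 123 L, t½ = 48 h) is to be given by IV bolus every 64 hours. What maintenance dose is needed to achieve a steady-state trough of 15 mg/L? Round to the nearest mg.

2804 mg

τ/t½ = 64/48 ≈ 1.3333, so f = (1/2)^(64/48) ≈ 0.396850.
Cmin,ss = (D/Vd)·f/(1−f), so D = Cmin,ss·Vd·(1−f)/f.
D = 15 × 123 × (1−f)/f ≈ 15 × 123 × 1.51984 ≈ 2804.10 mg.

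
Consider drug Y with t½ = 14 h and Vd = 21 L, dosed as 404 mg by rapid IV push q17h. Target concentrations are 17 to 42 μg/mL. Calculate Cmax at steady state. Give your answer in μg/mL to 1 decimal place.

33.8 μg/mL

k = ln2/t½ = ln2/14 ≈ 0.049511 h⁻¹; fraction remaining f = e^(−kτ) = e^(−0.049511×17) ≈ 0.4310.
At steady state, accumulation factor R = 1/(1 − e^(−kτ)) ≈ 1.7575.
Each bolus raises the concentration by D/Vd = 404/21 ≈ 19.238 μg/mL.
Steady-state peak Cmax,ss = C₀·R ≈ 19.238 × 1.7575 ≈ 33.811 μg/mL.
Peak 33.8 μg/mL vs MTC 42 μg/mL: below toxic threshold.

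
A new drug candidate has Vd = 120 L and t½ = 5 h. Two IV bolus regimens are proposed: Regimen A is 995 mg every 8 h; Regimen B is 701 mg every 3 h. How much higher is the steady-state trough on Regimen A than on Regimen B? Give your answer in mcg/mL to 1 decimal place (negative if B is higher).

-7.2 mcg/mL

Regimen A: f = (1/2)^(8/5) ≈ 0.3299; Cmin,ss = (995/120)·f/(1−f) ≈ 4.082 mcg/mL.
Regimen B: f = (1/2)^(3/5) ≈ 0.6598; Cmin,ss = (701/120)·f/(1−f) ≈ 11.330 mcg/mL.
Difference ≈ 4.082 − 11.330 ≈ -7.248 mcg/mL.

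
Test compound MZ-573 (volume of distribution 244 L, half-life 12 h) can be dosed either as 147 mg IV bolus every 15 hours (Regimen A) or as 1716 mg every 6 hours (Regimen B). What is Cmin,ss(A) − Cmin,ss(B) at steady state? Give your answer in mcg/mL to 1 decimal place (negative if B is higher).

-16.5 mcg/mL

Regimen A: f = (1/2)^(15/12) ≈ 0.4204; Cmin,ss = (147/244)·f/(1−f) ≈ 0.437 mcg/mL.
Regimen B: f = (1/2)^(6/12) ≈ 0.7071; Cmin,ss = (1716/244)·f/(1−f) ≈ 16.978 mcg/mL.
Difference ≈ 0.437 − 16.978 ≈ -16.541 mcg/mL.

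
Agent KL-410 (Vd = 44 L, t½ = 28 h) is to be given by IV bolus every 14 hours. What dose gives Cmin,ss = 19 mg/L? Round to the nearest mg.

τ/t½ = 14/28 ≈ 0.5, so f = (1/2)^(14/28) ≈ 0.707107.
Cmin,ss = (D/Vd)·f/(1−f), so D = Cmin,ss·Vd·(1−f)/f.
D = 19 × 44 × (1−f)/f ≈ 19 × 44 × 0.41421 ≈ 346.28 mg.

346 mg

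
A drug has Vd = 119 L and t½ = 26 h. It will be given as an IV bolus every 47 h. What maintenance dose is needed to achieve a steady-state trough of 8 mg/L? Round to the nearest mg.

2381 mg

τ/t½ = 47/26 ≈ 1.8077, so f = (1/2)^(47/26) ≈ 0.285647.
Cmin,ss = (D/Vd)·f/(1−f), so D = Cmin,ss·Vd·(1−f)/f.
D = 8 × 119 × (1−f)/f ≈ 8 × 119 × 2.50082 ≈ 2380.78 mg.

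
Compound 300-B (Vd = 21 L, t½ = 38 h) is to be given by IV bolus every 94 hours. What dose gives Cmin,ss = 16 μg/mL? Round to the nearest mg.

1530 mg

τ/t½ = 94/38 ≈ 2.4737, so f = (1/2)^(94/38) ≈ 0.180031.
Cmin,ss = (D/Vd)·f/(1−f), so D = Cmin,ss·Vd·(1−f)/f.
D = 16 × 21 × (1−f)/f ≈ 16 × 21 × 4.55460 ≈ 1530.35 mg.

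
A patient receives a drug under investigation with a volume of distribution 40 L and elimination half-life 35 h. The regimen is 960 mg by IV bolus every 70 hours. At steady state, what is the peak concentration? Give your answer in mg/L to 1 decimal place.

τ = 70 h = 2 half-lives, so f = (1/2)^2 = 0.25.
Accumulation ratio R = 1/(1 − f) = 1/0.75 = 4/3.
Single-dose peak C₀ = D/Vd = 960/40 = 24 mg/L.
Steady-state peak Cmax,ss = C₀·R = 24 × 4/3 ≈ 32.000 mg/L.

32.0 mg/L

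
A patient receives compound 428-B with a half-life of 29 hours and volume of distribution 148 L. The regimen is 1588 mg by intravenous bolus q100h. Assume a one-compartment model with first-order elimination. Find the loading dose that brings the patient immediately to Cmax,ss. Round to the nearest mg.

1748 mg

f = (1/2)^(100/29) ≈ 0.091615; accumulation ratio R = 1/(1−f) ≈ 1.10085.
Loading dose to hit Cmax,ss on first dose: D_load = D_maint·R ≈ 1588 × 1.10085 ≈ 1748.15 mg.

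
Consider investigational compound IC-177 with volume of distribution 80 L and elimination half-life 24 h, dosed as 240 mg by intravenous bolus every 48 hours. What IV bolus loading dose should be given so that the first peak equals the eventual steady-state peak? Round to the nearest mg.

320 mg

f = (1/2)^(48/24) ≈ 0.250000; accumulation ratio R = 1/(1−f) ≈ 1.33333.
Loading dose to hit Cmax,ss on first dose: D_load = D_maint·R ≈ 240 × 1.33333 ≈ 320.00 mg.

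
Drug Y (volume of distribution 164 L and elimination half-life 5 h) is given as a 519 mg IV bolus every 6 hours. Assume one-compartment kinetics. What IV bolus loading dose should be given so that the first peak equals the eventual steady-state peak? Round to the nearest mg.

f = (1/2)^(6/5) ≈ 0.435275; accumulation ratio R = 1/(1−f) ≈ 1.77077.
Loading dose to hit Cmax,ss on first dose: D_load = D_maint·R ≈ 519 × 1.77077 ≈ 919.03 mg.

919 mg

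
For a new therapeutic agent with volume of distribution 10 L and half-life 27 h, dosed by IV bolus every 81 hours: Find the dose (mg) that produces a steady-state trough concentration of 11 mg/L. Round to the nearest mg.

τ/t½ = 81/27 ≈ 3, so f = (1/2)^(81/27) ≈ 0.125000.
Cmin,ss = (D/Vd)·f/(1−f), so D = Cmin,ss·Vd·(1−f)/f.
D = 11 × 10 × (1−f)/f ≈ 11 × 10 × 7.00000 ≈ 770.00 mg.

770 mg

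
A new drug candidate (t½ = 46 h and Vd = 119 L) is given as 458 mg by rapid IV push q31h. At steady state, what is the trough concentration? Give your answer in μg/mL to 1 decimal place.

6.5 μg/mL

k = ln2/t½ = ln2/46 ≈ 0.015068 h⁻¹; fraction remaining f = e^(−kτ) = e^(−0.015068×31) ≈ 0.6268.
At steady state, accumulation factor R = 1/(1 − e^(−kτ)) ≈ 2.6795.
Single-dose peak C₀ = D/Vd = 458/119 ≈ 3.849 μg/mL.
Steady-state peak Cmax,ss = C₀·R ≈ 3.849 × 2.6795 ≈ 10.313 μg/mL.
One interval later, Cmin,ss = Cmax,ss·e^(−kτ) ≈ 10.313 × 0.6268 ≈ 6.464 μg/mL.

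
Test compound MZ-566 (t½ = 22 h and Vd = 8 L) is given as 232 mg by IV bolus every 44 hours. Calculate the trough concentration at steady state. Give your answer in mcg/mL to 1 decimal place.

The dosing interval is 2 half-lives, so f = 2^(−2) = 0.25.
At steady state, R = 1/(1 − 0.25) = 4/3.
Single-dose peak C₀ = D/Vd = 232/8 = 29 mcg/mL.
Steady-state peak Cmax,ss = C₀·R = 29 × 4/3 ≈ 38.667 mcg/mL.
Steady-state trough Cmin,ss = Cmax,ss·f ≈ 38.667 × 0.25 ≈ 9.667 mcg/mL.

9.7 mcg/mL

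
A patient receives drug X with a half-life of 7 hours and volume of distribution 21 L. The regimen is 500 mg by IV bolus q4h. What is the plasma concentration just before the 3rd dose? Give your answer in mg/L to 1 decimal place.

f = (1/2)^(τ/t½) = (1/2)^(4/7) ≈ 0.6730.
C₀ = D/Vd = 500/21 ≈ 23.810 mg/L.
Before the 3rd dose, 2 doses have been given. Superposition: Cmin = C₀·(f + f²).
≈ 23.810 × (0.6730 + 0.4529) ≈ 23.810 × 1.1259 ≈ 26.808 mg/L.

26.8 mg/L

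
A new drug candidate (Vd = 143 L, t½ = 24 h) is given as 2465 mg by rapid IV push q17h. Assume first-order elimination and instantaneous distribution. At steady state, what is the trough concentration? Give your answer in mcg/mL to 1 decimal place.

27.2 mcg/mL

k = ln2/t½ = ln2/24 ≈ 0.028881 h⁻¹; fraction remaining f = e^(−kτ) = e^(−0.028881×17) ≈ 0.6120.
Single-dose peak C₀ = D/Vd = 2465/143 ≈ 17.238 mcg/mL.
Steady-state trough Cmin,ss = C₀·f/(1−f) ≈ 17.238 × 0.6120/0.3880 ≈ 27.190 mcg/mL.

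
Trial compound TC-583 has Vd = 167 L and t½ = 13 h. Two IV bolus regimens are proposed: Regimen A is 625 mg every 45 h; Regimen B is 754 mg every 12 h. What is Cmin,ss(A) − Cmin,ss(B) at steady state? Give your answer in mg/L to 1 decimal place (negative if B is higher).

-4.7 mg/L

Regimen A: f = (1/2)^(45/13) ≈ 0.0908; Cmin,ss = (625/167)·f/(1−f) ≈ 0.374 mg/L.
Regimen B: f = (1/2)^(12/13) ≈ 0.5274; Cmin,ss = (754/167)·f/(1−f) ≈ 5.039 mg/L.
Difference ≈ 0.374 − 5.039 ≈ -4.665 mg/L.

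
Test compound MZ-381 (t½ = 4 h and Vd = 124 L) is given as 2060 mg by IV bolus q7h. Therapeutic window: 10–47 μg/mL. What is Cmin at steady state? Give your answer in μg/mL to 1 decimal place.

7.0 μg/mL

τ/t½ = 7/4 ≈ 1.75, so fraction remaining f = (1/2)^(7/4) ≈ 0.2973.
Single-dose peak C₀ = D/Vd = 2060/124 ≈ 16.613 μg/mL.
Steady-state trough Cmin,ss = C₀·f/(1−f) ≈ 16.613 × 0.2973/0.7027 ≈ 7.029 μg/mL.
Trough 7.0 μg/mL vs MEC 10 μg/mL: subtherapeutic.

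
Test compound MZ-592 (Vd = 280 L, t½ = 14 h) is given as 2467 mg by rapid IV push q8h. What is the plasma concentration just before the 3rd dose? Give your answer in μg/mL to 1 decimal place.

9.9 μg/mL

f = (1/2)^(τ/t½) = (1/2)^(8/14) ≈ 0.6730.
C₀ = D/Vd = 2467/280 ≈ 8.811 μg/mL.
Before the 3rd dose, 2 doses have been given. Superposition: Cmin = C₀·(f + f²).
≈ 8.811 × (0.6730 + 0.4529) ≈ 8.811 × 1.1259 ≈ 9.920 μg/mL.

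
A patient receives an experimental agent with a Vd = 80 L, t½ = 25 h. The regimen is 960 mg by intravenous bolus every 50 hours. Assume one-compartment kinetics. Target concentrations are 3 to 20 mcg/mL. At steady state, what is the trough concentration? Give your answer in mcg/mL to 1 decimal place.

The dosing interval is 2 half-lives, so f = 2^(−2) = 0.25.
At steady state, R = 1/(1 − 0.25) = 4/3.
Single-dose peak C₀ = D/Vd = 960/80 = 12 mcg/mL.
Steady-state peak Cmax,ss = C₀·R = 12 × 4/3 ≈ 16.000 mcg/mL.
Steady-state trough Cmin,ss = Cmax,ss·f ≈ 16.000 × 0.25 ≈ 4.000 mcg/mL.
Trough 4.0 mcg/mL vs MEC 3 mcg/mL: adequate.

4.0 mcg/mL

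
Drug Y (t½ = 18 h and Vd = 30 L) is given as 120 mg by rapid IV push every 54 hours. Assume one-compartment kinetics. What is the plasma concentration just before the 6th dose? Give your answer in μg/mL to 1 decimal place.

f = (1/2)^(τ/t½) = (1/2)^(54/18) ≈ 0.1250.
C₀ = D/Vd = 120/30 ≈ 4.000 μg/mL.
Before the 6th dose, 5 doses have been given. Superposition: Cmin = C₀·(f + f² + … + f^5).
≈ 4.000 × (0.1250 + 0.0156 + 0.0020 + 0.0002 + 0.0000) ≈ 4.000 × 0.1428 ≈ 0.571 μg/mL.

0.6 μg/mL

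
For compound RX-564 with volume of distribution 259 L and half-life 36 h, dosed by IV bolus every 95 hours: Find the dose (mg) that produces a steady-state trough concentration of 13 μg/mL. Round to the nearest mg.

τ/t½ = 95/36 ≈ 2.6389, so f = (1/2)^(95/36) ≈ 0.160552.
Cmin,ss = (D/Vd)·f/(1−f), so D = Cmin,ss·Vd·(1−f)/f.
D = 13 × 259 × (1−f)/f ≈ 13 × 259 × 5.22851 ≈ 17604.39 mg.

17604 mg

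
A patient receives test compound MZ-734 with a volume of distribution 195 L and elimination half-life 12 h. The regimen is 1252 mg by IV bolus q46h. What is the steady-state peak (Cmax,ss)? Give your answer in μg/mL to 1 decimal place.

τ/t½ = 46/12 ≈ 3.8333, so fraction remaining f = (1/2)^(46/12) ≈ 0.0702.
At steady state, accumulation factor R = 1/(1 − e^(−kτ)) ≈ 1.0755.
Single-dose peak C₀ = D/Vd = 1252/195 ≈ 6.421 μg/mL.
Steady-state peak Cmax,ss = C₀·R ≈ 6.421 × 1.0755 ≈ 6.906 μg/mL.

6.9 μg/mL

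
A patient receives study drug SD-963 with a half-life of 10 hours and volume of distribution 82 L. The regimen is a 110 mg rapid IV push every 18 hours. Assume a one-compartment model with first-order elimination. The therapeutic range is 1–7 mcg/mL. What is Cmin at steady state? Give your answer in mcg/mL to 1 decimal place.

τ/t½ = 18/10 ≈ 1.8, so fraction remaining f = (1/2)^(18/10) ≈ 0.2872.
Each bolus raises the concentration by D/Vd = 110/82 ≈ 1.341 mcg/mL.
Steady-state trough Cmin,ss = C₀·f/(1−f) ≈ 1.341 × 0.2872/0.7128 ≈ 0.540 mcg/mL.
Trough 0.5 mcg/mL vs MEC 1 mcg/mL: subtherapeutic.

0.5 mcg/mL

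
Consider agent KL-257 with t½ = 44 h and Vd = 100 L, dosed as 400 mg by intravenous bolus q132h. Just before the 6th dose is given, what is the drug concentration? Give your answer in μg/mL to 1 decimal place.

f = (1/2)^(τ/t½) = (1/2)^(132/44) ≈ 0.1250.
C₀ = D/Vd = 400/100 ≈ 4.000 μg/mL.
Before the 6th dose, 5 doses have been given. Superposition: Cmin = C₀·(f + f² + … + f^5).
≈ 4.000 × (0.1250 + 0.0156 + 0.0020 + 0.0002 + 0.0000) ≈ 4.000 × 0.1428 ≈ 0.571 μg/mL.

0.6 μg/mL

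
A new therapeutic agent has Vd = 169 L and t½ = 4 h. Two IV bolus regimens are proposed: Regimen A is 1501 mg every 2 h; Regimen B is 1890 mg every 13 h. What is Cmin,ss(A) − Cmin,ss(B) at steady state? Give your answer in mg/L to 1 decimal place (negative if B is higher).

20.1 mg/L

Regimen A: f = (1/2)^(2/4) ≈ 0.7071; Cmin,ss = (1501/169)·f/(1−f) ≈ 21.442 mg/L.
Regimen B: f = (1/2)^(13/4) ≈ 0.1051; Cmin,ss = (1890/169)·f/(1−f) ≈ 1.313 mg/L.
Difference ≈ 21.442 − 1.313 ≈ 20.129 mg/L.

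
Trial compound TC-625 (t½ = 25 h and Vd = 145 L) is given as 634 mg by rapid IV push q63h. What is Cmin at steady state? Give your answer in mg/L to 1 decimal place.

0.9 mg/L

τ/t½ = 63/25 ≈ 2.52, so fraction remaining f = (1/2)^(63/25) ≈ 0.1743.
At steady state, accumulation factor R = 1/(1 − e^(−kτ)) ≈ 1.2111.
Each bolus raises the concentration by D/Vd = 634/145 ≈ 4.372 mg/L.
Cmax,ss = C₀/(1 − f) ≈ 4.372/0.8257 ≈ 5.295 mg/L.
Steady-state trough Cmin,ss = Cmax,ss·f ≈ 5.295 × 0.1743 ≈ 0.923 mg/L.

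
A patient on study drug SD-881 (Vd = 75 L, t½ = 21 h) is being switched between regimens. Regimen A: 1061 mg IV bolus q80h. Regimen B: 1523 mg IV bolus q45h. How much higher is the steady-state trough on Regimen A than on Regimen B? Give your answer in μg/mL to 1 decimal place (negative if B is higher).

Regimen A: f = (1/2)^(80/21) ≈ 0.0713; Cmin,ss = (1061/75)·f/(1−f) ≈ 1.086 μg/mL.
Regimen B: f = (1/2)^(45/21) ≈ 0.2264; Cmin,ss = (1523/75)·f/(1−f) ≈ 5.943 μg/mL.
Difference ≈ 1.086 − 5.943 ≈ -4.857 μg/mL.

-4.9 μg/mL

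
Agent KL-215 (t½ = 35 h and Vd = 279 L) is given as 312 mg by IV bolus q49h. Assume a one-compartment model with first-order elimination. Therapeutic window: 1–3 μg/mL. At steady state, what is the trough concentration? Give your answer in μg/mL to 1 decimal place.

τ/t½ = 49/35 ≈ 1.4, so fraction remaining f = (1/2)^(49/35) ≈ 0.3789.
Each bolus raises the concentration by D/Vd = 312/279 ≈ 1.118 μg/mL.
Steady-state trough Cmin,ss = C₀·f/(1−f) ≈ 1.118 × 0.3789/0.6211 ≈ 0.682 μg/mL.
Trough 0.7 μg/mL vs MEC 1 μg/mL: subtherapeutic.

0.7 μg/mL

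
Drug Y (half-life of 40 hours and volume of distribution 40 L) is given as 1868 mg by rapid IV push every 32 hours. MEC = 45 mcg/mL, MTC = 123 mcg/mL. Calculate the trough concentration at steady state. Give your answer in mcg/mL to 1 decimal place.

63.0 mcg/mL

k = ln2/t½ = ln2/40 ≈ 0.017329 h⁻¹; fraction remaining f = e^(−kτ) = e^(−0.017329×32) ≈ 0.5743.
Single-dose peak C₀ = D/Vd = 1868/40 ≈ 46.700 mcg/mL.
Steady-state trough Cmin,ss = C₀·f/(1−f) ≈ 46.700 × 0.5743/0.4257 ≈ 63.002 mcg/mL.
Trough 63.0 mcg/mL vs MEC 45 mcg/mL: adequate.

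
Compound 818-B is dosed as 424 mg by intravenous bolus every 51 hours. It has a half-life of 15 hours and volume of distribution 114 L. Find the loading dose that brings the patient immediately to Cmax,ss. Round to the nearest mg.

f = (1/2)^(51/15) ≈ 0.094732; accumulation ratio R = 1/(1−f) ≈ 1.10465.
Loading dose to hit Cmax,ss on first dose: D_load = D_maint·R ≈ 424 × 1.10465 ≈ 468.37 mg.

468 mg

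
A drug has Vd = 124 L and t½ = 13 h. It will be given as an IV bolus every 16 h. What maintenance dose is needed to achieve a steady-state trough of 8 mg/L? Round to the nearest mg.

τ/t½ = 16/13 ≈ 1.2308, so f = (1/2)^(16/13) ≈ 0.426090.
Cmin,ss = (D/Vd)·f/(1−f), so D = Cmin,ss·Vd·(1−f)/f.
D = 8 × 124 × (1−f)/f ≈ 8 × 124 × 1.34692 ≈ 1336.14 mg.

1336 mg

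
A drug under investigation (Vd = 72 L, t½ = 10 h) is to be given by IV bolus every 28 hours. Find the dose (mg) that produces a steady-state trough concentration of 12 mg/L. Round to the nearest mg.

τ/t½ = 28/10 ≈ 2.8, so f = (1/2)^(28/10) ≈ 0.143587.
Cmin,ss = (D/Vd)·f/(1−f), so D = Cmin,ss·Vd·(1−f)/f.
D = 12 × 72 × (1−f)/f ≈ 12 × 72 × 5.96442 ≈ 5153.26 mg.

5153 mg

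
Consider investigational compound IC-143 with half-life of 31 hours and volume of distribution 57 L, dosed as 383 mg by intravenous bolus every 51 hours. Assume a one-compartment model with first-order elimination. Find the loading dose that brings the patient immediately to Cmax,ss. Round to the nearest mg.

563 mg

f = (1/2)^(51/31) ≈ 0.319711; accumulation ratio R = 1/(1−f) ≈ 1.46996.
Loading dose to hit Cmax,ss on first dose: D_load = D_maint·R ≈ 383 × 1.46996 ≈ 562.99 mg.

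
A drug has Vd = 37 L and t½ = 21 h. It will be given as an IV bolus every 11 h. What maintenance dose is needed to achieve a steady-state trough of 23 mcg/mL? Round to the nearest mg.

τ/t½ = 11/21 ≈ 0.52381, so f = (1/2)^(11/21) ≈ 0.695533.
Cmin,ss = (D/Vd)·f/(1−f), so D = Cmin,ss·Vd·(1−f)/f.
D = 23 × 37 × (1−f)/f ≈ 23 × 37 × 0.43775 ≈ 372.53 mg.

373 mg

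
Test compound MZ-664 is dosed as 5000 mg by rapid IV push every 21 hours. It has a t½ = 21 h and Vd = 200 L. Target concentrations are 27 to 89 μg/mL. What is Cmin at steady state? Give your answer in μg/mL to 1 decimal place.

25.0 μg/mL

The dosing interval is 1 half-life, so f = 2^(−1) = 0.5.
At steady state, R = 1/(1 − 0.5) = 2/1.
Single-dose peak C₀ = D/Vd = 5000/200 = 25 μg/mL.
Steady-state peak Cmax,ss = C₀·R = 25 × 2/1 ≈ 50.000 μg/mL.
Steady-state trough Cmin,ss = Cmax,ss·f ≈ 50.000 × 0.5 ≈ 25.000 μg/mL.
Trough 25.0 μg/mL vs MEC 27 μg/mL: subtherapeutic.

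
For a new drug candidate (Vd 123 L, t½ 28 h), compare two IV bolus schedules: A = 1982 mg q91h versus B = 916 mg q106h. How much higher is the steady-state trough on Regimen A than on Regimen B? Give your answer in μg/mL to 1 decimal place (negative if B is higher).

1.3 μg/mL

Regimen A: f = (1/2)^(91/28) ≈ 0.1051; Cmin,ss = (1982/123)·f/(1−f) ≈ 1.892 μg/mL.
Regimen B: f = (1/2)^(106/28) ≈ 0.0725; Cmin,ss = (916/123)·f/(1−f) ≈ 0.582 μg/mL.
Difference ≈ 1.892 − 0.582 ≈ 1.310 μg/mL.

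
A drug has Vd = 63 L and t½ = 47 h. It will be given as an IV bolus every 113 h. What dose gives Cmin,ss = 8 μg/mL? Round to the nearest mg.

τ/t½ = 113/47 ≈ 2.4043, so f = (1/2)^(113/47) ≈ 0.188907.
Cmin,ss = (D/Vd)·f/(1−f), so D = Cmin,ss·Vd·(1−f)/f.
D = 8 × 63 × (1−f)/f ≈ 8 × 63 × 4.29361 ≈ 2163.98 mg.

2164 mg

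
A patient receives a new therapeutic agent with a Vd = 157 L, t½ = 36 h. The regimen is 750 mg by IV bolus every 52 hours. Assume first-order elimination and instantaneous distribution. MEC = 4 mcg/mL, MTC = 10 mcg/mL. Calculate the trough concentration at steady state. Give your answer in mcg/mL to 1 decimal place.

Over one 52-h interval, 52/36 ≈ 1.4444 half-lives elapse, leaving f ≈ 0.3674 of each dose.
Accumulation ratio R = 1/(1 − f) ≈ 1/0.6326 ≈ 1.5808.
Single-dose peak C₀ = D/Vd = 750/157 ≈ 4.777 mcg/mL.
Cmax,ss = C₀/(1 − f) ≈ 4.777/0.6326 ≈ 7.551 mcg/mL.
Steady-state trough Cmin,ss = Cmax,ss·f ≈ 7.551 × 0.3674 ≈ 2.774 mcg/mL.
Trough 2.8 mcg/mL vs MEC 4 mcg/mL: subtherapeutic.

2.8 mcg/mL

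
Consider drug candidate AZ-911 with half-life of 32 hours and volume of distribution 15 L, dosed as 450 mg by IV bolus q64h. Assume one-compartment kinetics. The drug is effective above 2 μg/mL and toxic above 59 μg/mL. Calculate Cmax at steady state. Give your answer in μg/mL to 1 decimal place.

40.0 μg/mL

τ = 64 h = 2 half-lives, so f = (1/2)^2 = 0.25.
At steady state, R = 1/(1 − 0.25) = 4/3.
Single-dose peak C₀ = D/Vd = 450/15 = 30 μg/mL.
Steady-state peak Cmax,ss = C₀·R = 30 × 4/3 ≈ 40.000 μg/mL.
Peak 40.0 μg/mL vs MTC 59 μg/mL: below toxic threshold.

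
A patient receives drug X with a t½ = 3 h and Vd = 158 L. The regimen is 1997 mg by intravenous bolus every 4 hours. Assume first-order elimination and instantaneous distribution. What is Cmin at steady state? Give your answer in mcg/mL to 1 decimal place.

Over one 4-h interval, 4/3 ≈ 1.3333 half-lives elapse, leaving f ≈ 0.3969 of each dose.
Accumulation ratio R = 1/(1 − f) ≈ 1/0.6031 ≈ 1.6581.
Each bolus raises the concentration by D/Vd = 1997/158 ≈ 12.639 mcg/mL.
Cmax,ss = C₀/(1 − f) ≈ 12.639/0.6031 ≈ 20.957 mcg/mL.
One interval later, Cmin,ss = Cmax,ss·e^(−kτ) ≈ 20.957 × 0.3969 ≈ 8.318 mcg/mL.

8.3 mcg/mL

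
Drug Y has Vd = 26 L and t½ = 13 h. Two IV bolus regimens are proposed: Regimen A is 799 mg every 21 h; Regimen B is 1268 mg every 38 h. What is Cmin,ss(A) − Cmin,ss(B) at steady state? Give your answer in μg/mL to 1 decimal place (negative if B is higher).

7.5 μg/mL

Regimen A: f = (1/2)^(21/13) ≈ 0.3264; Cmin,ss = (799/26)·f/(1−f) ≈ 14.891 μg/mL.
Regimen B: f = (1/2)^(38/13) ≈ 0.1318; Cmin,ss = (1268/26)·f/(1−f) ≈ 7.404 μg/mL.
Difference ≈ 14.891 − 7.404 ≈ 7.487 μg/mL.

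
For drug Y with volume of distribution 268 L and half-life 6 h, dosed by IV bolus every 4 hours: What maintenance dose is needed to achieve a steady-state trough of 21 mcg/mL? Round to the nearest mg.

τ/t½ = 4/6 ≈ 0.66667, so f = (1/2)^(4/6) ≈ 0.629961.
Cmin,ss = (D/Vd)·f/(1−f), so D = Cmin,ss·Vd·(1−f)/f.
D = 21 × 268 × (1−f)/f ≈ 21 × 268 × 0.58740 ≈ 3305.89 mg.

3306 mg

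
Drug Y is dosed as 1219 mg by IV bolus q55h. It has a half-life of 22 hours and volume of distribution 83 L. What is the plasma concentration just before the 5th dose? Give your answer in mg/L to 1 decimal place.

f = (1/2)^(τ/t½) = (1/2)^(55/22) ≈ 0.1768.
C₀ = D/Vd = 1219/83 ≈ 14.687 mg/L.
Before the 5th dose, 4 doses have been given. Superposition: Cmin = C₀·(f + f² + … + f^4).
≈ 14.687 × (0.1768 + 0.0313 + 0.0055 + 0.0010) ≈ 14.687 × 0.2146 ≈ 3.152 mg/L.

3.2 mg/L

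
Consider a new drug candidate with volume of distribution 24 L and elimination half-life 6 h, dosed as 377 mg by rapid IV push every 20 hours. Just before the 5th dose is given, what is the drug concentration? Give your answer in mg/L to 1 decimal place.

f = (1/2)^(τ/t½) = (1/2)^(20/6) ≈ 0.0992.
C₀ = D/Vd = 377/24 ≈ 15.708 mg/L.
Before the 5th dose, 4 doses have been given. Superposition: Cmin = C₀·(f + f² + … + f^4).
≈ 15.708 × (0.0992 + 0.0098 + 0.0010 + 0.0001) ≈ 15.708 × 0.1101 ≈ 1.729 mg/L.

1.7 mg/L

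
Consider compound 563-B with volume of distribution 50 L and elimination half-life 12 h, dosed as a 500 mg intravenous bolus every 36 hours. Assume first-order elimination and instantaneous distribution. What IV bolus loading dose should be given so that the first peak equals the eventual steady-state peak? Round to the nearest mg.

571 mg

f = (1/2)^(36/12) ≈ 0.125000; accumulation ratio R = 1/(1−f) ≈ 1.14286.
Loading dose to hit Cmax,ss on first dose: D_load = D_maint·R ≈ 500 × 1.14286 ≈ 571.43 mg.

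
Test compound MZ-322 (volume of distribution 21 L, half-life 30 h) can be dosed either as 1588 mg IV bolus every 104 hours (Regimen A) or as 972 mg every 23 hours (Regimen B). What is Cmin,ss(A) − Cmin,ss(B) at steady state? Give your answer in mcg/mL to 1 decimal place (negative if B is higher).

-58.5 mcg/mL

Regimen A: f = (1/2)^(104/30) ≈ 0.0905; Cmin,ss = (1588/21)·f/(1−f) ≈ 7.524 mcg/mL.
Regimen B: f = (1/2)^(23/30) ≈ 0.5878; Cmin,ss = (972/21)·f/(1−f) ≈ 66.004 mcg/mL.
Difference ≈ 7.524 − 66.004 ≈ -58.480 mcg/mL.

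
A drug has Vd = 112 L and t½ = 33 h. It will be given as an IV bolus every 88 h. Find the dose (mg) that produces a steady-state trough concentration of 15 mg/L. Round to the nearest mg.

8987 mg

τ/t½ = 88/33 ≈ 2.6667, so f = (1/2)^(88/33) ≈ 0.157490.
Cmin,ss = (D/Vd)·f/(1−f), so D = Cmin,ss·Vd·(1−f)/f.
D = 15 × 112 × (1−f)/f ≈ 15 × 112 × 5.34961 ≈ 8987.34 mg.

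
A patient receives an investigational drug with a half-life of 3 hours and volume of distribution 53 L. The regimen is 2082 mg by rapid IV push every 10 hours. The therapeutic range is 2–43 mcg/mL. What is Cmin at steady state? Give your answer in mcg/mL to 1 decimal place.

4.3 mcg/mL

k = ln2/t½ = ln2/3 ≈ 0.231049 h⁻¹; fraction remaining f = e^(−kτ) = e^(−0.231049×10) ≈ 0.0992.
Single-dose peak C₀ = D/Vd = 2082/53 ≈ 39.283 mcg/mL.
Steady-state trough Cmin,ss = C₀·f/(1−f) ≈ 39.283 × 0.0992/0.9008 ≈ 4.326 mcg/mL.
Trough 4.3 mcg/mL vs MEC 2 mcg/mL: adequate.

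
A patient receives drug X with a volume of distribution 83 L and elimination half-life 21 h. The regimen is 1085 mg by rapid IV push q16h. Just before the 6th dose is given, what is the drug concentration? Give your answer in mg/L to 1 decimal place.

f = (1/2)^(τ/t½) = (1/2)^(16/21) ≈ 0.5897.
C₀ = D/Vd = 1085/83 ≈ 13.072 mg/L.
Before the 6th dose, 5 doses have been given. Superposition: Cmin = C₀·(f + f² + … + f^5).
≈ 13.072 × (0.5897 + 0.3477 + 0.2051 + 0.1209 + 0.0713) ≈ 13.072 × 1.3347 ≈ 17.447 mg/L.

17.4 mg/L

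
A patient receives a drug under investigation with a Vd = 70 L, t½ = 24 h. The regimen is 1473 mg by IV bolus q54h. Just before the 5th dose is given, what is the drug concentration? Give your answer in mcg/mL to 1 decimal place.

5.6 mcg/mL

f = (1/2)^(τ/t½) = (1/2)^(54/24) ≈ 0.2102.
C₀ = D/Vd = 1473/70 ≈ 21.043 mcg/mL.
Before the 5th dose, 4 doses have been given. Superposition: Cmin = C₀·(f + f² + … + f^4).
≈ 21.043 × (0.2102 + 0.0442 + 0.0093 + 0.0020) ≈ 21.043 × 0.2657 ≈ 5.591 mcg/mL.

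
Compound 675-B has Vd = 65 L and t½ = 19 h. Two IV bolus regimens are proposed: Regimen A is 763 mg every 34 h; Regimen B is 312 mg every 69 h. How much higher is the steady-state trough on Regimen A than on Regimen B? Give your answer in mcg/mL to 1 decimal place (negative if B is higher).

4.4 mcg/mL

Regimen A: f = (1/2)^(34/19) ≈ 0.2893; Cmin,ss = (763/65)·f/(1−f) ≈ 4.778 mcg/mL.
Regimen B: f = (1/2)^(69/19) ≈ 0.0807; Cmin,ss = (312/65)·f/(1−f) ≈ 0.421 mcg/mL.
Difference ≈ 4.778 − 0.421 ≈ 4.357 mcg/mL.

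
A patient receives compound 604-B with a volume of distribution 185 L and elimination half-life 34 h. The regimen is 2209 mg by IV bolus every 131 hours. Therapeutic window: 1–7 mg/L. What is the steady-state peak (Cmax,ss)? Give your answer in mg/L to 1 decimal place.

12.8 mg/L

τ/t½ = 131/34 ≈ 3.8529, so fraction remaining f = (1/2)^(131/34) ≈ 0.0692.
At steady state, accumulation factor R = 1/(1 − e^(−kτ)) ≈ 1.0743.
Each bolus raises the concentration by D/Vd = 2209/185 ≈ 11.941 mg/L.
Steady-state peak Cmax,ss = C₀·R ≈ 11.941 × 1.0743 ≈ 12.828 mg/L.
Peak 12.8 mg/L vs MTC 7 mg/L: exceeds toxic threshold.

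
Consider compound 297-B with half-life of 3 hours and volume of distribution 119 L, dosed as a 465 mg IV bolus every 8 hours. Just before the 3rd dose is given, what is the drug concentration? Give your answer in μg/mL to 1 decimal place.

0.7 μg/mL

f = (1/2)^(τ/t½) = (1/2)^(8/3) ≈ 0.1575.
C₀ = D/Vd = 465/119 ≈ 3.908 μg/mL.
Before the 3rd dose, 2 doses have been given. Superposition: Cmin = C₀·(f + f²).
≈ 3.908 × (0.1575 + 0.0248) ≈ 3.908 × 0.1823 ≈ 0.712 μg/mL.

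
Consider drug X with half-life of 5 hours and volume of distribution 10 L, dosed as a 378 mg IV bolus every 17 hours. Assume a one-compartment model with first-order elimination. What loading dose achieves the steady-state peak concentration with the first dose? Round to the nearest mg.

418 mg

f = (1/2)^(17/5) ≈ 0.094732; accumulation ratio R = 1/(1−f) ≈ 1.10465.
Loading dose to hit Cmax,ss on first dose: D_load = D_maint·R ≈ 378 × 1.10465 ≈ 417.56 mg.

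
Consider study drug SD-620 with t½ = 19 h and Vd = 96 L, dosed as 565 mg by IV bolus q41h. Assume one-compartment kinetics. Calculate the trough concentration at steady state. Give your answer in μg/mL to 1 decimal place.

τ/t½ = 41/19 ≈ 2.1579, so fraction remaining f = (1/2)^(41/19) ≈ 0.2241.
Each bolus raises the concentration by D/Vd = 565/96 ≈ 5.885 μg/mL.
Steady-state trough Cmin,ss = C₀·f/(1−f) ≈ 5.885 × 0.2241/0.7759 ≈ 1.700 μg/mL.

1.7 μg/mL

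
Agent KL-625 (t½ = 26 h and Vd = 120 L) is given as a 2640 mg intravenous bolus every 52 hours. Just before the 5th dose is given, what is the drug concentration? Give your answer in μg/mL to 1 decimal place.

f = (1/2)^(τ/t½) = (1/2)^(52/26) ≈ 0.2500.
C₀ = D/Vd = 2640/120 ≈ 22.000 μg/mL.
Before the 5th dose, 4 doses have been given. Superposition: Cmin = C₀·(f + f² + … + f^4).
≈ 22.000 × (0.2500 + 0.0625 + 0.0156 + 0.0039) ≈ 22.000 × 0.3320 ≈ 7.304 μg/mL.

7.3 μg/mL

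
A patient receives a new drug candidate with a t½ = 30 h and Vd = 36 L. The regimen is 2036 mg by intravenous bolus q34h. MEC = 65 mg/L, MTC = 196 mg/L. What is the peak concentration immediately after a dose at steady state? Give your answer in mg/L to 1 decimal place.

Over one 34-h interval, 34/30 ≈ 1.1333 half-lives elapse, leaving f ≈ 0.4559 of each dose.
Accumulation ratio R = 1/(1 − f) ≈ 1/0.5441 ≈ 1.8379.
Single-dose peak C₀ = D/Vd = 2036/36 ≈ 56.556 mg/L.
Steady-state peak Cmax,ss = C₀·R ≈ 56.556 × 1.8379 ≈ 103.944 mg/L.
Peak 103.9 mg/L vs MTC 196 mg/L: below toxic threshold.

103.9 mg/L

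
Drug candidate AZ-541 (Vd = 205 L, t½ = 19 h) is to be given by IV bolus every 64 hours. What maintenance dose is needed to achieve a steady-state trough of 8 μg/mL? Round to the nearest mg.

τ/t½ = 64/19 ≈ 3.3684, so f = (1/2)^(64/19) ≈ 0.096829.
Cmin,ss = (D/Vd)·f/(1−f), so D = Cmin,ss·Vd·(1−f)/f.
D = 8 × 205 × (1−f)/f ≈ 8 × 205 × 9.32748 ≈ 15297.07 mg.

15297 mg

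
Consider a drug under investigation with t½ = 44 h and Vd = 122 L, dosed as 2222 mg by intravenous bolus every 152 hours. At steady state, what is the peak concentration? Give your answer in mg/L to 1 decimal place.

20.0 mg/L

k = ln2/t½ = ln2/44 ≈ 0.015753 h⁻¹; fraction remaining f = e^(−kτ) = e^(−0.015753×152) ≈ 0.0912.
At steady state, accumulation factor R = 1/(1 − e^(−kτ)) ≈ 1.1004.
Single-dose peak C₀ = D/Vd = 2222/122 ≈ 18.213 mg/L.
Steady-state peak Cmax,ss = C₀·R ≈ 18.213 × 1.1004 ≈ 20.042 mg/L.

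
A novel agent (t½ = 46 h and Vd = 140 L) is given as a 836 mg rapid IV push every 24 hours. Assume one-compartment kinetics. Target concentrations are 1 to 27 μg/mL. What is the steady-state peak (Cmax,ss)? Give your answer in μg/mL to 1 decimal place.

Over one 24-h interval, 24/46 ≈ 0.52174 half-lives elapse, leaving f ≈ 0.6965 of each dose.
At steady state, accumulation factor R = 1/(1 − e^(−kτ)) ≈ 3.2949.
Single-dose peak C₀ = D/Vd = 836/140 ≈ 5.971 μg/mL.
Cmax,ss = C₀/(1 − f) ≈ 5.971/0.3035 ≈ 19.674 μg/mL.
Peak 19.7 μg/mL vs MTC 27 μg/mL: below toxic threshold.

19.7 μg/mL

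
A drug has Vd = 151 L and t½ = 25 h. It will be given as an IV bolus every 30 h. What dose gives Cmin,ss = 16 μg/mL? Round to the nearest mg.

3135 mg

τ/t½ = 30/25 ≈ 1.2, so f = (1/2)^(30/25) ≈ 0.435275.
Cmin,ss = (D/Vd)·f/(1−f), so D = Cmin,ss·Vd·(1−f)/f.
D = 16 × 151 × (1−f)/f ≈ 16 × 151 × 1.29740 ≈ 3134.52 mg.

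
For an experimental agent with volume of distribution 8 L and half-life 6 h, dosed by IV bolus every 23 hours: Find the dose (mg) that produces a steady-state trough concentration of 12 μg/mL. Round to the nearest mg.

1272 mg

τ/t½ = 23/6 ≈ 3.8333, so f = (1/2)^(23/6) ≈ 0.070154.
Cmin,ss = (D/Vd)·f/(1−f), so D = Cmin,ss·Vd·(1−f)/f.
D = 12 × 8 × (1−f)/f ≈ 12 × 8 × 13.25435 ≈ 1272.42 mg.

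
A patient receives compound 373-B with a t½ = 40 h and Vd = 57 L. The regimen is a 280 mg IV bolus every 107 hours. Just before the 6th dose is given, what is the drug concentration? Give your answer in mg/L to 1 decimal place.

f = (1/2)^(τ/t½) = (1/2)^(107/40) ≈ 0.1566.
C₀ = D/Vd = 280/57 ≈ 4.912 mg/L.
Before the 6th dose, 5 doses have been given. Superposition: Cmin = C₀·(f + f² + … + f^5).
≈ 4.912 × (0.1566 + 0.0245 + 0.0038 + 0.0006 + 0.0001) ≈ 4.912 × 0.1856 ≈ 0.912 mg/L.

0.9 mg/L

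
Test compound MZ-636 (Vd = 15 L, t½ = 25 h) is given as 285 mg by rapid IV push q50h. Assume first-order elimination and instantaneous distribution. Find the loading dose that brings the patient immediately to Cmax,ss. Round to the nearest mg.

380 mg

f = (1/2)^(50/25) ≈ 0.250000; accumulation ratio R = 1/(1−f) ≈ 1.33333.
Loading dose to hit Cmax,ss on first dose: D_load = D_maint·R ≈ 285 × 1.33333 ≈ 380.00 mg.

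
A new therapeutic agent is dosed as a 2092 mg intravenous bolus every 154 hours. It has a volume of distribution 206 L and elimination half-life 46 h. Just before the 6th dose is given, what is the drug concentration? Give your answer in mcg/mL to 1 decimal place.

f = (1/2)^(τ/t½) = (1/2)^(154/46) ≈ 0.0982.
C₀ = D/Vd = 2092/206 ≈ 10.155 mcg/mL.
Before the 6th dose, 5 doses have been given. Superposition: Cmin = C₀·(f + f² + … + f^5).
≈ 10.155 × (0.0982 + 0.0096 + 0.0009 + 0.0001 + 0.0000) ≈ 10.155 × 0.1088 ≈ 1.105 mcg/mL.

1.1 mcg/mL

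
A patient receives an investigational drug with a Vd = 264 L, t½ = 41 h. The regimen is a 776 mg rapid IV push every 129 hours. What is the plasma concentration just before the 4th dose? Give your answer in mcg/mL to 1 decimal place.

0.4 mcg/mL

f = (1/2)^(τ/t½) = (1/2)^(129/41) ≈ 0.1129.
C₀ = D/Vd = 776/264 ≈ 2.939 mcg/mL.
Before the 4th dose, 3 doses have been given. Superposition: Cmin = C₀·(f + f² + … + f^3).
≈ 2.939 × (0.1129 + 0.0127 + 0.0014) ≈ 2.939 × 0.1270 ≈ 0.373 mcg/mL.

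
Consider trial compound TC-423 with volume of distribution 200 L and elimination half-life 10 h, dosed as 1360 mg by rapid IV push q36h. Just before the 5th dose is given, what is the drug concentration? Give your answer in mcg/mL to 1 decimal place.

0.6 mcg/mL

f = (1/2)^(τ/t½) = (1/2)^(36/10) ≈ 0.0825.
C₀ = D/Vd = 1360/200 ≈ 6.800 mcg/mL.
Before the 5th dose, 4 doses have been given. Superposition: Cmin = C₀·(f + f² + … + f^4).
≈ 6.800 × (0.0825 + 0.0068 + 0.0006 + 0.0000) ≈ 6.800 × 0.0899 ≈ 0.611 mcg/mL.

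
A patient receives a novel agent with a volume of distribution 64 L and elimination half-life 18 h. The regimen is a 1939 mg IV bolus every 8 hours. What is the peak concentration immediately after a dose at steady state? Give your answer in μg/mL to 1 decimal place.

k = ln2/t½ = ln2/18 ≈ 0.038508 h⁻¹; fraction remaining f = e^(−kτ) = e^(−0.038508×8) ≈ 0.7349.
Accumulation ratio R = 1/(1 − f) ≈ 1/0.2651 ≈ 3.7722.
Single-dose peak C₀ = D/Vd = 1939/64 ≈ 30.297 μg/mL.
Cmax,ss = C₀/(1 − f) ≈ 30.297/0.2651 ≈ 114.285 μg/mL.

114.3 μg/mL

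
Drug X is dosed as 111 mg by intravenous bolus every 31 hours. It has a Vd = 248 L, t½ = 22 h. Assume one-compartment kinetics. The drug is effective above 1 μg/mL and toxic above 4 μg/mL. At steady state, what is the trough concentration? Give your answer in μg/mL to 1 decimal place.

0.3 μg/mL

Over one 31-h interval, 31/22 ≈ 1.4091 half-lives elapse, leaving f ≈ 0.3765 of each dose.
Each bolus raises the concentration by D/Vd = 111/248 ≈ 0.448 μg/mL.
Steady-state trough Cmin,ss = C₀·f/(1−f) ≈ 0.448 × 0.3765/0.6235 ≈ 0.271 μg/mL.
Trough 0.3 μg/mL vs MEC 1 μg/mL: subtherapeutic.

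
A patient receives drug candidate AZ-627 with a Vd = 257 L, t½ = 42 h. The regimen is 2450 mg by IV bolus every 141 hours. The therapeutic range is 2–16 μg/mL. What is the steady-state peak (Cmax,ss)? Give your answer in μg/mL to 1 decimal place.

10.6 μg/mL

Over one 141-h interval, 141/42 ≈ 3.3571 half-lives elapse, leaving f ≈ 0.0976 of each dose.
At steady state, accumulation factor R = 1/(1 − e^(−kτ)) ≈ 1.1082.
Single-dose peak C₀ = D/Vd = 2450/257 ≈ 9.533 μg/mL.
Steady-state peak Cmax,ss = C₀·R ≈ 9.533 × 1.1082 ≈ 10.564 μg/mL.
Peak 10.6 μg/mL vs MTC 16 μg/mL: below toxic threshold.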